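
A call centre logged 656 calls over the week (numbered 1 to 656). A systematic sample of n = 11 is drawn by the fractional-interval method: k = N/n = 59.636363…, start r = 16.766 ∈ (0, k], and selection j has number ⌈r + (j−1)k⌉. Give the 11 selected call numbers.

j=1: r + 0k = 16.766 → ⌈·⌉ = 17
j=2: r + 1k = 76.402363… → ⌈·⌉ = 77
j=3: r + 2k = 136.038727… → ⌈·⌉ = 137
j=4: r + 3k = 195.675090… → ⌈·⌉ = 196
j=5: r + 4k = 255.311454… → ⌈·⌉ = 256
j=6: r + 5k = 314.947818… → ⌈·⌉ = 315
j=7: r + 6k = 374.584181… → ⌈·⌉ = 375
j=8: r + 7k = 434.220545… → ⌈·⌉ = 435
j=9: r + 8k = 493.856909… → ⌈·⌉ = 494
j=10: r + 9k = 553.493272… → ⌈·⌉ = 554
j=11: r + 10k = 613.129636… → ⌈·⌉ = 614

17, 77, 137, 196, 256, 315, 375, 435, 494, 554, 614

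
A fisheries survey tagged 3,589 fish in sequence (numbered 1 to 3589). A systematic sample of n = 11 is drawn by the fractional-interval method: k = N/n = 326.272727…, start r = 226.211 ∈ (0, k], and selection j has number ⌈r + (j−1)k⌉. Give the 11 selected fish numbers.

227, 553, 879, 1206, 1532, 1858, 2184, 2511, 2837, 3163, 3489

j=1: r + 0k = 226.211 → ⌈·⌉ = 227
j=2: r + 1k = 552.483727… → ⌈·⌉ = 553
j=3: r + 2k = 878.756454… → ⌈·⌉ = 879
j=4: r + 3k = 1205.029181… → ⌈·⌉ = 1206
j=5: r + 4k = 1531.301909… → ⌈·⌉ = 1532
j=6: r + 5k = 1857.574636… → ⌈·⌉ = 1858
j=7: r + 6k = 2183.847363… → ⌈·⌉ = 2184
j=8: r + 7k = 2510.120090… → ⌈·⌉ = 2511
j=9: r + 8k = 2836.392818… → ⌈·⌉ = 2837
j=10: r + 9k = 3162.665545… → ⌈·⌉ = 3163
j=11: r + 10k = 3488.938272… → ⌈·⌉ = 3489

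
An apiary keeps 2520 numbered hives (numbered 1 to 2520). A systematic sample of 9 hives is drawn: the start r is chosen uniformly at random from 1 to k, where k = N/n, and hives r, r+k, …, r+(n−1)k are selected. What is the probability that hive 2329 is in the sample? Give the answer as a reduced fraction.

k = 2520/9 = 280.
Hive 2329 is selected iff r ≡ 2329 (mod 280); exactly one such r in {1,…,280}.
Inclusion probability = 1/280.

1/280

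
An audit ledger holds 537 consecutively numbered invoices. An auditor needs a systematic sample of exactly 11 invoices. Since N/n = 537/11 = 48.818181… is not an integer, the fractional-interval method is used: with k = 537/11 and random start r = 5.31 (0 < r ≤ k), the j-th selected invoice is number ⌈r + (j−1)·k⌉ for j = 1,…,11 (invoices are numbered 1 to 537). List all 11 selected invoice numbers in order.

j=1: r + 0k = 5.31 → ⌈·⌉ = 6
j=2: r + 1k = 54.128181… → ⌈·⌉ = 55
j=3: r + 2k = 102.946363… → ⌈·⌉ = 103
j=4: r + 3k = 151.764545… → ⌈·⌉ = 152
j=5: r + 4k = 200.582727… → ⌈·⌉ = 201
j=6: r + 5k = 249.400909… → ⌈·⌉ = 250
j=7: r + 6k = 298.219090… → ⌈·⌉ = 299
j=8: r + 7k = 347.037272… → ⌈·⌉ = 348
j=9: r + 8k = 395.855454… → ⌈·⌉ = 396
j=10: r + 9k = 444.673636… → ⌈·⌉ = 445
j=11: r + 10k = 493.491818… → ⌈·⌉ = 494

6, 55, 103, 152, 201, 250, 299, 348, 396, 445, 494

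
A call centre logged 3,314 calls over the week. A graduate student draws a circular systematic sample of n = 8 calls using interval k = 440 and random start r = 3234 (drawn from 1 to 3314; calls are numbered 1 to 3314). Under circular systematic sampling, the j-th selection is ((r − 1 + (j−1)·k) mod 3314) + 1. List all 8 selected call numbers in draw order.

3234, 360, 800, 1240, 1680, 2120, 2560, 3000

Selection 1: 3234
Selection 2: 3234 + 440 = 3674 → 3674 − 3314 = 360
Selection 3: 360 + 440 = 800
Selection 4: 800 + 440 = 1240
Selection 5: 1240 + 440 = 1680
Selection 6: 1680 + 440 = 2120
Selection 7: 2120 + 440 = 2560
Selection 8: 2560 + 440 = 3000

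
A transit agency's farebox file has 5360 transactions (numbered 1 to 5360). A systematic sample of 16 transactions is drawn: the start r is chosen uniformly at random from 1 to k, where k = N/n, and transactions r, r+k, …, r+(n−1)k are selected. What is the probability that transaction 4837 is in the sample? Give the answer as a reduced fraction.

k = 5360/16 = 335.
Transaction 4837 is selected iff r ≡ 4837 (mod 335); exactly one such r in {1,…,335}.
Inclusion probability = 1/335.

1/335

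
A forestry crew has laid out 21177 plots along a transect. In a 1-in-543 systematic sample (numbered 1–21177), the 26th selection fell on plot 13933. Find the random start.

358

k = 543
r = 13933 − (26−1)×543 = 13933 − 13575 = 358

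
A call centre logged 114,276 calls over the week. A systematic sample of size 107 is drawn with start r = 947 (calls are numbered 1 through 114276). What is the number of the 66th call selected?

k = 114276/107 = 1068
66th selection = r + (66−1)·k = 947 + 65×1068 = 947 + 69420 = 70367

70367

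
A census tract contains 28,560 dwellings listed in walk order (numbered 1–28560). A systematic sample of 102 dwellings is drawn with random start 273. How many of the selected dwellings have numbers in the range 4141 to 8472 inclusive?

k = 28560/102 = 280
First selection ≥ 4141: 273 + ⌈(4141−273)/280⌉·280 = 273 + 14×280 = 4193
Last selection ≤ 8472: 273 + ⌊(8472−273)/280⌋·280 = 273 + 29×280 = 8393
Count = 29 − 14 + 1 = 16

16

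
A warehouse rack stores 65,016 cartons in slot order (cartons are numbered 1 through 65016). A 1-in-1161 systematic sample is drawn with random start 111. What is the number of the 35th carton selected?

39585

k = 1161
35th selection = r + (35−1)·k = 111 + 34×1161 = 111 + 39474 = 39585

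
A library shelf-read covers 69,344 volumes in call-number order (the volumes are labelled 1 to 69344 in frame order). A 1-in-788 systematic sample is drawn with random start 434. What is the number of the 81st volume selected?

k = 788
81st selection = r + (81−1)·k = 434 + 80×788 = 434 + 63040 = 63474

63474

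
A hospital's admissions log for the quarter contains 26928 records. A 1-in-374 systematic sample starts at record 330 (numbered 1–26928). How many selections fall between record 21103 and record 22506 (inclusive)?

k = 374
First selection ≥ 21103: 330 + ⌈(21103−330)/374⌉·374 = 330 + 56×374 = 21274
Last selection ≤ 22506: 330 + ⌊(22506−330)/374⌋·374 = 330 + 59×374 = 22396
Count = 59 − 56 + 1 = 4

4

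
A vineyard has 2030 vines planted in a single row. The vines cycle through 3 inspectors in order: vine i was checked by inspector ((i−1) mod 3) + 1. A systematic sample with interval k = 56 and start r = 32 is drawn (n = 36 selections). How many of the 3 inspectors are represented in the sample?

Consecutive selections differ by k = 56, so their inspector numbers differ by 56 mod 3 = 2.
gcd(56, 3) = 1, so the sample visits 3/1 = 3 distinct residues mod 3.
Start 32 is inspector 2; the inspectors hit are 1, 2, 3.

3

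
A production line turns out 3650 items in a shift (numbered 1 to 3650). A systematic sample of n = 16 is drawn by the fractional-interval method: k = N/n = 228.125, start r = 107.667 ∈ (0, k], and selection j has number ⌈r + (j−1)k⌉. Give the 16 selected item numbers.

108, 336, 564, 793, 1021, 1249, 1477, 1705, 1933, 2161, 2389, 2618, 2846, 3074, 3302, 3530

j=1: r + 0k = 107.667 → ⌈·⌉ = 108
j=2: r + 1k = 335.792 → ⌈·⌉ = 336
j=3: r + 2k = 563.917 → ⌈·⌉ = 564
j=4: r + 3k = 792.042 → ⌈·⌉ = 793
j=5: r + 4k = 1020.167 → ⌈·⌉ = 1021
j=6: r + 5k = 1248.292 → ⌈·⌉ = 1249
j=7: r + 6k = 1476.417 → ⌈·⌉ = 1477
j=8: r + 7k = 1704.542 → ⌈·⌉ = 1705
j=9: r + 8k = 1932.667 → ⌈·⌉ = 1933
j=10: r + 9k = 2160.792 → ⌈·⌉ = 2161
j=11: r + 10k = 2388.917 → ⌈·⌉ = 2389
j=12: r + 11k = 2617.042 → ⌈·⌉ = 2618
j=13: r + 12k = 2845.167 → ⌈·⌉ = 2846
j=14: r + 13k = 3073.292 → ⌈·⌉ = 3074
j=15: r + 14k = 3301.417 → ⌈·⌉ = 3302
j=16: r + 15k = 3529.542 → ⌈·⌉ = 3530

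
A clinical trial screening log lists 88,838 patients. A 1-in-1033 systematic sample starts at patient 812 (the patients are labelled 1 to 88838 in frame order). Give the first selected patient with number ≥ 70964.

71056

k = 1033
Steps past start: ⌈(70964 − 812)/1033⌉ = ⌈70152/1033⌉ = 68
Selected patient: 812 + 68×1033 = 71056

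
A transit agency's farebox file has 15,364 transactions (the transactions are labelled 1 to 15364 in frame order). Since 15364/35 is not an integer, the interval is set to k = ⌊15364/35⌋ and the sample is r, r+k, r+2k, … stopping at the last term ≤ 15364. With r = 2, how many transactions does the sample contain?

k = ⌊15364/35⌋ = 438
Achieved size = ⌊(15364 − 2)/438⌋ + 1 = ⌊15362/438⌋ + 1 = 35 + 1 = 36
(last selection: 2 + 35×438 = 15332 ≤ 15364; next would be 15770 > 15364)

36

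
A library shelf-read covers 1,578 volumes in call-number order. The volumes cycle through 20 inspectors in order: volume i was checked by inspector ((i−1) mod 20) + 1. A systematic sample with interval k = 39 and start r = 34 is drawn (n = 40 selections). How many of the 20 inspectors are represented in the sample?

Consecutive selections differ by k = 39, so their inspector numbers differ by 39 mod 20 = 19.
gcd(39, 20) = 1, so the sample visits 20/1 = 20 distinct residues mod 20.
Start 34 is inspector 14; the inspectors hit are 1, 2, 3, 4, 5, 6, 7, 8, 9, 10, 11, 12, 13, 14, 15, 16, 17, 18, 19, 20.

20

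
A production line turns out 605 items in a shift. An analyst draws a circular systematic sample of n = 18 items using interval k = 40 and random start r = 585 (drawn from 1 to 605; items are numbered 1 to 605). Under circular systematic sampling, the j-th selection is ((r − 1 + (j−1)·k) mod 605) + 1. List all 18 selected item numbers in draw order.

Selection 1: 585
Selection 2: 585 + 40 = 625 → 625 − 605 = 20
Selection 3: 20 + 40 = 60
Selection 4: 60 + 40 = 100
Selection 5: 100 + 40 = 140
Selection 6: 140 + 40 = 180
Selection 7: 180 + 40 = 220
Selection 8: 220 + 40 = 260
Selection 9: 260 + 40 = 300
Selection 10: 300 + 40 = 340
Selection 11: 340 + 40 = 380
Selection 12: 380 + 40 = 420
Selection 13: 420 + 40 = 460
Selection 14: 460 + 40 = 500
Selection 15: 500 + 40 = 540
Selection 16: 540 + 40 = 580
Selection 17: 580 + 40 = 620 → 620 − 605 = 15
Selection 18: 15 + 40 = 55

585, 20, 60, 100, 140, 180, 220, 260, 300, 340, 380, 420, 460, 500, 540, 580, 15, 55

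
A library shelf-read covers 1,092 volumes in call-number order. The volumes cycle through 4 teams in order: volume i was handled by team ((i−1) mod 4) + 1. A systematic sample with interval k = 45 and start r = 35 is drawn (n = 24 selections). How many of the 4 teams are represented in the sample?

4

Consecutive selections differ by k = 45, so their team numbers differ by 45 mod 4 = 1.
gcd(45, 4) = 1, so the sample visits 4/1 = 4 distinct residues mod 4.
Start 35 is team 3; the teams hit are 1, 2, 3, 4.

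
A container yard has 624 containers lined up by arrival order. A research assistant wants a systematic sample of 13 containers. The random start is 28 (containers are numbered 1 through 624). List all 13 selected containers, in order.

28, 76, 124, 172, 220, 268, 316, 364, 412, 460, 508, 556, 604

k = N/n = 624/13 = 48
container 1: 28
container 2: 28 + 48 = 76
container 3: 76 + 48 = 124
container 4: 124 + 48 = 172
container 5: 172 + 48 = 220
container 6: 220 + 48 = 268
container 7: 268 + 48 = 316
container 8: 316 + 48 = 364
container 9: 364 + 48 = 412
container 10: 412 + 48 = 460
container 11: 460 + 48 = 508
container 12: 508 + 48 = 556
container 13: 556 + 48 = 604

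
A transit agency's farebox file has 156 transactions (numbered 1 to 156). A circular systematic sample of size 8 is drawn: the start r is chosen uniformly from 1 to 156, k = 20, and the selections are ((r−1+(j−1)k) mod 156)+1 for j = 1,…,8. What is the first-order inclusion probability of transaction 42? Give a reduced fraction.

For each position j, as r ranges over 1…156 the j-th selection hits every transaction exactly once, so transaction 42 is selected for exactly 8 of the 156 starts.
Inclusion probability = 8/156 = 2/39.

2/39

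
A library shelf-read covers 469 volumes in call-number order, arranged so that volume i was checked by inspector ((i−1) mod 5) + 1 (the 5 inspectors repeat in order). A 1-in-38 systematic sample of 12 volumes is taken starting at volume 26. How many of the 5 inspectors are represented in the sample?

Consecutive selections differ by k = 38, so their inspector numbers differ by 38 mod 5 = 3.
gcd(38, 5) = 1, so the sample visits 5/1 = 5 distinct residues mod 5.
Start 26 is inspector 1; the inspectors hit are 1, 2, 3, 4, 5.

5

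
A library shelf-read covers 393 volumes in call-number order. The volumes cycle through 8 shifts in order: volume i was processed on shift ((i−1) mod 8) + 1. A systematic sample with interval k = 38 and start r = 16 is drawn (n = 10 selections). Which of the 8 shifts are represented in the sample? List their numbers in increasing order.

2, 4, 6, 8

Consecutive selections differ by k = 38, so their shift numbers differ by 38 mod 8 = 6.
gcd(38, 8) = 2, so the sample visits 8/2 = 4 distinct residues mod 8.
Start 16 is shift 8; the shifts hit are 2, 4, 6, 8.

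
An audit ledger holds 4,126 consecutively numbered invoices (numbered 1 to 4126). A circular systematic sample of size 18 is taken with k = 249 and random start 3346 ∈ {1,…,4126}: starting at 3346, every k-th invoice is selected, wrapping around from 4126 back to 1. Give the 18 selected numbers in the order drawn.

3346, 3595, 3844, 4093, 216, 465, 714, 963, 1212, 1461, 1710, 1959, 2208, 2457, 2706, 2955, 3204, 3453

Selection 1: 3346
Selection 2: 3346 + 249 = 3595
Selection 3: 3595 + 249 = 3844
Selection 4: 3844 + 249 = 4093
Selection 5: 4093 + 249 = 4342 → 4342 − 4126 = 216
Selection 6: 216 + 249 = 465
Selection 7: 465 + 249 = 714
Selection 8: 714 + 249 = 963
Selection 9: 963 + 249 = 1212
Selection 10: 1212 + 249 = 1461
Selection 11: 1461 + 249 = 1710
Selection 12: 1710 + 249 = 1959
Selection 13: 1959 + 249 = 2208
Selection 14: 2208 + 249 = 2457
Selection 15: 2457 + 249 = 2706
Selection 16: 2706 + 249 = 2955
Selection 17: 2955 + 249 = 3204
Selection 18: 3204 + 249 = 3453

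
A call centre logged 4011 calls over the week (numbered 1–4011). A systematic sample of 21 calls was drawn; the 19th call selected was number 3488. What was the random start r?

k = 4011/21 = 191
r = 3488 − (19−1)×191 = 3488 − 3438 = 50

50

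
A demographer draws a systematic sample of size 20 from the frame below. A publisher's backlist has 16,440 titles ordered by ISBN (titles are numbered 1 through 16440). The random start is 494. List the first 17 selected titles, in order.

494, 1316, 2138, 2960, 3782, 4604, 5426, 6248, 7070, 7892, 8714, 9536, 10358, 11180, 12002, 12824, 13646

k = N/n = 16440/20 = 822
title 1: 494
title 2: 494 + 822 = 1316
title 3: 1316 + 822 = 2138
title 4: 2138 + 822 = 2960
title 5: 2960 + 822 = 3782
title 6: 3782 + 822 = 4604
title 7: 4604 + 822 = 5426
title 8: 5426 + 822 = 6248
title 9: 6248 + 822 = 7070
title 10: 7070 + 822 = 7892
title 11: 7892 + 822 = 8714
title 12: 8714 + 822 = 9536
title 13: 9536 + 822 = 10358
title 14: 10358 + 822 = 11180
title 15: 11180 + 822 = 12002
title 16: 12002 + 822 = 12824
title 17: 12824 + 822 = 13646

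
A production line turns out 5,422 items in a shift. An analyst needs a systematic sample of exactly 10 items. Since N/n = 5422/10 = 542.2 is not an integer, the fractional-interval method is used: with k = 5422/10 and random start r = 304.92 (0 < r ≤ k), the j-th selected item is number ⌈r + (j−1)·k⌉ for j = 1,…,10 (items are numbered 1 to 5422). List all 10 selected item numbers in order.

305, 848, 1390, 1932, 2474, 3016, 3559, 4101, 4643, 5185

j=1: r + 0k = 304.92 → ⌈·⌉ = 305
j=2: r + 1k = 847.12 → ⌈·⌉ = 848
j=3: r + 2k = 1389.32 → ⌈·⌉ = 1390
j=4: r + 3k = 1931.52 → ⌈·⌉ = 1932
j=5: r + 4k = 2473.72 → ⌈·⌉ = 2474
j=6: r + 5k = 3015.92 → ⌈·⌉ = 3016
j=7: r + 6k = 3558.12 → ⌈·⌉ = 3559
j=8: r + 7k = 4100.32 → ⌈·⌉ = 4101
j=9: r + 8k = 4642.52 → ⌈·⌉ = 4643
j=10: r + 9k = 5184.72 → ⌈·⌉ = 5185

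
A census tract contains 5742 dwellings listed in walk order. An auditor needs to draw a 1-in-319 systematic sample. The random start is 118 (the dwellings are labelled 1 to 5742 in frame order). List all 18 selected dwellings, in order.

118, 437, 756, 1075, 1394, 1713, 2032, 2351, 2670, 2989, 3308, 3627, 3946, 4265, 4584, 4903, 5222, 5541

dwelling 1: 118
dwelling 2: 118 + 319 = 437
dwelling 3: 437 + 319 = 756
dwelling 4: 756 + 319 = 1075
dwelling 5: 1075 + 319 = 1394
dwelling 6: 1394 + 319 = 1713
dwelling 7: 1713 + 319 = 2032
dwelling 8: 2032 + 319 = 2351
dwelling 9: 2351 + 319 = 2670
dwelling 10: 2670 + 319 = 2989
dwelling 11: 2989 + 319 = 3308
dwelling 12: 3308 + 319 = 3627
dwelling 13: 3627 + 319 = 3946
dwelling 14: 3946 + 319 = 4265
dwelling 15: 4265 + 319 = 4584
dwelling 16: 4584 + 319 = 4903
dwelling 17: 4903 + 319 = 5222
dwelling 18: 5222 + 319 = 5541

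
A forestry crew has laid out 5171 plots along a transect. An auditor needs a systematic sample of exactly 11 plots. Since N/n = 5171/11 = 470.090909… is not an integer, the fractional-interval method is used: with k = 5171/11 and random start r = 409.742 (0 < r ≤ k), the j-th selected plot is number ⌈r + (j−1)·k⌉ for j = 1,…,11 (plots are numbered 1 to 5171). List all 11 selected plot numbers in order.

410, 880, 1350, 1821, 2291, 2761, 3231, 3701, 4171, 4641, 5111

j=1: r + 0k = 409.742 → ⌈·⌉ = 410
j=2: r + 1k = 879.832909… → ⌈·⌉ = 880
j=3: r + 2k = 1349.923818… → ⌈·⌉ = 1350
j=4: r + 3k = 1820.014727… → ⌈·⌉ = 1821
j=5: r + 4k = 2290.105636… → ⌈·⌉ = 2291
j=6: r + 5k = 2760.196545… → ⌈·⌉ = 2761
j=7: r + 6k = 3230.287454… → ⌈·⌉ = 3231
j=8: r + 7k = 3700.378363… → ⌈·⌉ = 3701
j=9: r + 8k = 4170.469272… → ⌈·⌉ = 4171
j=10: r + 9k = 4640.560181… → ⌈·⌉ = 4641
j=11: r + 10k = 5110.651090… → ⌈·⌉ = 5111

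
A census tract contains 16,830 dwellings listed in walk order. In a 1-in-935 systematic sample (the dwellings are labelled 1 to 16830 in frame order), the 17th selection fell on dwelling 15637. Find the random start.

677

k = 935
r = 15637 − (17−1)×935 = 15637 − 14960 = 677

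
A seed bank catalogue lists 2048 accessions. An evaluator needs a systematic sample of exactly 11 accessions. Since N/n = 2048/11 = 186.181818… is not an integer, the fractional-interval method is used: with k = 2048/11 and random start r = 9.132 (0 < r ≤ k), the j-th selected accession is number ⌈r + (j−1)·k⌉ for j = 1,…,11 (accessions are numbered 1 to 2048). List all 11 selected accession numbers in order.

j=1: r + 0k = 9.132 → ⌈·⌉ = 10
j=2: r + 1k = 195.313818… → ⌈·⌉ = 196
j=3: r + 2k = 381.495636… → ⌈·⌉ = 382
j=4: r + 3k = 567.677454… → ⌈·⌉ = 568
j=5: r + 4k = 753.859272… → ⌈·⌉ = 754
j=6: r + 5k = 940.041090… → ⌈·⌉ = 941
j=7: r + 6k = 1126.222909… → ⌈·⌉ = 1127
j=8: r + 7k = 1312.404727… → ⌈·⌉ = 1313
j=9: r + 8k = 1498.586545… → ⌈·⌉ = 1499
j=10: r + 9k = 1684.768363… → ⌈·⌉ = 1685
j=11: r + 10k = 1870.950181… → ⌈·⌉ = 1871

10, 196, 382, 568, 754, 941, 1127, 1313, 1499, 1685, 1871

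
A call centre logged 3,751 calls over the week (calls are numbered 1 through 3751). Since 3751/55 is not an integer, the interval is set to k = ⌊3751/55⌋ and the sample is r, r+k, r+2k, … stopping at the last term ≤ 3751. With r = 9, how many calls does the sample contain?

56

k = ⌊3751/55⌋ = 68
Achieved size = ⌊(3751 − 9)/68⌋ + 1 = ⌊3742/68⌋ + 1 = 55 + 1 = 56
(last selection: 9 + 55×68 = 3749 ≤ 3751; next would be 3817 > 3751)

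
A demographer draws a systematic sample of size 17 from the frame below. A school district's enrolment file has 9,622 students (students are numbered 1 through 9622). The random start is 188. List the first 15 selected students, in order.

k = N/n = 9622/17 = 566
student 1: 188
student 2: 188 + 566 = 754
student 3: 754 + 566 = 1320
student 4: 1320 + 566 = 1886
student 5: 1886 + 566 = 2452
student 6: 2452 + 566 = 3018
student 7: 3018 + 566 = 3584
student 8: 3584 + 566 = 4150
student 9: 4150 + 566 = 4716
student 10: 4716 + 566 = 5282
student 11: 5282 + 566 = 5848
student 12: 5848 + 566 = 6414
student 13: 6414 + 566 = 6980
student 14: 6980 + 566 = 7546
student 15: 7546 + 566 = 8112

188, 754, 1320, 1886, 2452, 3018, 3584, 4150, 4716, 5282, 5848, 6414, 6980, 7546, 8112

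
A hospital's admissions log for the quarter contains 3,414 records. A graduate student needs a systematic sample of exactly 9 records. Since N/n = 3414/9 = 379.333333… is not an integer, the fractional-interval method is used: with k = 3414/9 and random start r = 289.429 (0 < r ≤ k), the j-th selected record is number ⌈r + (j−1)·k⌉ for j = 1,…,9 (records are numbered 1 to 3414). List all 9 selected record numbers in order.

j=1: r + 0k = 289.429 → ⌈·⌉ = 290
j=2: r + 1k = 668.762333… → ⌈·⌉ = 669
j=3: r + 2k = 1048.095666… → ⌈·⌉ = 1049
j=4: r + 3k = 1427.429 → ⌈·⌉ = 1428
j=5: r + 4k = 1806.762333… → ⌈·⌉ = 1807
j=6: r + 5k = 2186.095666… → ⌈·⌉ = 2187
j=7: r + 6k = 2565.429 → ⌈·⌉ = 2566
j=8: r + 7k = 2944.762333… → ⌈·⌉ = 2945
j=9: r + 8k = 3324.095666… → ⌈·⌉ = 3325

290, 669, 1049, 1428, 1807, 2187, 2566, 2945, 3325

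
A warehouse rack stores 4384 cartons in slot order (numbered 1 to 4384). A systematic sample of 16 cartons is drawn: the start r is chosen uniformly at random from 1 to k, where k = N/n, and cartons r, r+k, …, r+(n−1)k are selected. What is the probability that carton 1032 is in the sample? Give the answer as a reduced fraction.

k = 4384/16 = 274.
Carton 1032 is selected iff r ≡ 1032 (mod 274); exactly one such r in {1,…,274}.
Inclusion probability = 1/274.

1/274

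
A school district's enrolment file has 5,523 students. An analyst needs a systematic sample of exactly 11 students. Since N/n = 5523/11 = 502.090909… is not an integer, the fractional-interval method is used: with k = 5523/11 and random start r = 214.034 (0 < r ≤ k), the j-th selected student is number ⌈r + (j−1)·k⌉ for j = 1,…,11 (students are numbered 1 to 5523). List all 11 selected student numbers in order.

215, 717, 1219, 1721, 2223, 2725, 3227, 3729, 4231, 4733, 5235

j=1: r + 0k = 214.034 → ⌈·⌉ = 215
j=2: r + 1k = 716.124909… → ⌈·⌉ = 717
j=3: r + 2k = 1218.215818… → ⌈·⌉ = 1219
j=4: r + 3k = 1720.306727… → ⌈·⌉ = 1721
j=5: r + 4k = 2222.397636… → ⌈·⌉ = 2223
j=6: r + 5k = 2724.488545… → ⌈·⌉ = 2725
j=7: r + 6k = 3226.579454… → ⌈·⌉ = 3227
j=8: r + 7k = 3728.670363… → ⌈·⌉ = 3729
j=9: r + 8k = 4230.761272… → ⌈·⌉ = 4231
j=10: r + 9k = 4732.852181… → ⌈·⌉ = 4733
j=11: r + 10k = 5234.943090… → ⌈·⌉ = 5235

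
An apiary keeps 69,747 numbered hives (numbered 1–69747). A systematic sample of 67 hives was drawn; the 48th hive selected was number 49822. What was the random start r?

895

k = 69747/67 = 1041
r = 49822 − (48−1)×1041 = 49822 − 48927 = 895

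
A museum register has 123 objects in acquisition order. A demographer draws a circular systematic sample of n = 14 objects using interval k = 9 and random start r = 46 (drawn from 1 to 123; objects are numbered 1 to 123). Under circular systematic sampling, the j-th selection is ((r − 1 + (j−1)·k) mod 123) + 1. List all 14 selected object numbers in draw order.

Selection 1: 46
Selection 2: 46 + 9 = 55
Selection 3: 55 + 9 = 64
Selection 4: 64 + 9 = 73
Selection 5: 73 + 9 = 82
Selection 6: 82 + 9 = 91
Selection 7: 91 + 9 = 100
Selection 8: 100 + 9 = 109
Selection 9: 109 + 9 = 118
Selection 10: 118 + 9 = 127 → 127 − 123 = 4
Selection 11: 4 + 9 = 13
Selection 12: 13 + 9 = 22
Selection 13: 22 + 9 = 31
Selection 14: 31 + 9 = 40

46, 55, 64, 73, 82, 91, 100, 109, 118, 4, 13, 22, 31, 40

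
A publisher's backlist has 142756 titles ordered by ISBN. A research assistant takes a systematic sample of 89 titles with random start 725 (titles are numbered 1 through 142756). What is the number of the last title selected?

141877

k = 142756/89 = 1604
89th selection = r + (89−1)·k = 725 + 88×1604 = 725 + 141152 = 141877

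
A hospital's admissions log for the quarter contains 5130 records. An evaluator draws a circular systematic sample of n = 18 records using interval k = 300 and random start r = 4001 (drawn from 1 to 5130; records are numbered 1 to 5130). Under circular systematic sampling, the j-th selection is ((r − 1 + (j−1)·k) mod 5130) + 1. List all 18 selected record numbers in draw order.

4001, 4301, 4601, 4901, 71, 371, 671, 971, 1271, 1571, 1871, 2171, 2471, 2771, 3071, 3371, 3671, 3971

Selection 1: 4001
Selection 2: 4001 + 300 = 4301
Selection 3: 4301 + 300 = 4601
Selection 4: 4601 + 300 = 4901
Selection 5: 4901 + 300 = 5201 → 5201 − 5130 = 71
Selection 6: 71 + 300 = 371
Selection 7: 371 + 300 = 671
Selection 8: 671 + 300 = 971
Selection 9: 971 + 300 = 1271
Selection 10: 1271 + 300 = 1571
Selection 11: 1571 + 300 = 1871
Selection 12: 1871 + 300 = 2171
Selection 13: 2171 + 300 = 2471
Selection 14: 2471 + 300 = 2771
Selection 15: 2771 + 300 = 3071
Selection 16: 3071 + 300 = 3371
Selection 17: 3371 + 300 = 3671
Selection 18: 3671 + 300 = 3971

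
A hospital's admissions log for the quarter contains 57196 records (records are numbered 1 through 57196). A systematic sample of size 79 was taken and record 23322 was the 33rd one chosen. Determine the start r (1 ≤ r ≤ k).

k = 57196/79 = 724
r = 23322 − (33−1)×724 = 23322 − 23168 = 154

154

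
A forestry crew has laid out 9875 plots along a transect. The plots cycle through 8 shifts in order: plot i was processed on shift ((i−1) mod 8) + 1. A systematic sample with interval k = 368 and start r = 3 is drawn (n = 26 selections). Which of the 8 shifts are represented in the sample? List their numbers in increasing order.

3

Consecutive selections differ by k = 368, so their shift numbers differ by 368 mod 8 = 0.
gcd(368, 8) = 8, so the sample visits 8/8 = 1 distinct residues mod 8.
Start 3 is shift 3; the shifts hit are 3.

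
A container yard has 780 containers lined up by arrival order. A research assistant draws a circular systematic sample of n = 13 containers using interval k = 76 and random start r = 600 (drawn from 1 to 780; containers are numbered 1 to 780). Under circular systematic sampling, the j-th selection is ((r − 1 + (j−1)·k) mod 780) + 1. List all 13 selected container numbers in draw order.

600, 676, 752, 48, 124, 200, 276, 352, 428, 504, 580, 656, 732

Selection 1: 600
Selection 2: 600 + 76 = 676
Selection 3: 676 + 76 = 752
Selection 4: 752 + 76 = 828 → 828 − 780 = 48
Selection 5: 48 + 76 = 124
Selection 6: 124 + 76 = 200
Selection 7: 200 + 76 = 276
Selection 8: 276 + 76 = 352
Selection 9: 352 + 76 = 428
Selection 10: 428 + 76 = 504
Selection 11: 504 + 76 = 580
Selection 12: 580 + 76 = 656
Selection 13: 656 + 76 = 732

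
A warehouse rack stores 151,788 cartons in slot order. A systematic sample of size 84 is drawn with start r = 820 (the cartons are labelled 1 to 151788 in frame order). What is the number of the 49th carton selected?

87556

k = 151788/84 = 1807
49th selection = r + (49−1)·k = 820 + 48×1807 = 820 + 86736 = 87556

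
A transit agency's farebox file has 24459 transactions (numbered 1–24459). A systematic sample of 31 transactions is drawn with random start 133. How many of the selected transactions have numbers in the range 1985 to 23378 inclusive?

k = 24459/31 = 789
First selection ≥ 1985: 133 + ⌈(1985−133)/789⌉·789 = 133 + 3×789 = 2500
Last selection ≤ 23378: 133 + ⌊(23378−133)/789⌋·789 = 133 + 29×789 = 23014
Count = 29 − 3 + 1 = 27

27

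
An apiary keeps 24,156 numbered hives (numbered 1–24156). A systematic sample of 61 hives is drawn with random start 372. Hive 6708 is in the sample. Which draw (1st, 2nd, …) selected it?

k = 24156/61 = 396
position = (6708 − 372)/396 + 1 = 6336/396 + 1 = 16 + 1 = 17

17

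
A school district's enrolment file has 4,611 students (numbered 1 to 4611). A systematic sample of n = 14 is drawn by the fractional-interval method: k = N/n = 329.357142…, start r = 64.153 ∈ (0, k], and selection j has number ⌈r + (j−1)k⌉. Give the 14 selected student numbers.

65, 394, 723, 1053, 1382, 1711, 2041, 2370, 2700, 3029, 3358, 3688, 4017, 4346

j=1: r + 0k = 64.153 → ⌈·⌉ = 65
j=2: r + 1k = 393.510142… → ⌈·⌉ = 394
j=3: r + 2k = 722.867285… → ⌈·⌉ = 723
j=4: r + 3k = 1052.224428… → ⌈·⌉ = 1053
j=5: r + 4k = 1381.581571… → ⌈·⌉ = 1382
j=6: r + 5k = 1710.938714… → ⌈·⌉ = 1711
j=7: r + 6k = 2040.295857… → ⌈·⌉ = 2041
j=8: r + 7k = 2369.653 → ⌈·⌉ = 2370
j=9: r + 8k = 2699.010142… → ⌈·⌉ = 2700
j=10: r + 9k = 3028.367285… → ⌈·⌉ = 3029
j=11: r + 10k = 3357.724428… → ⌈·⌉ = 3358
j=12: r + 11k = 3687.081571… → ⌈·⌉ = 3688
j=13: r + 12k = 4016.438714… → ⌈·⌉ = 4017
j=14: r + 13k = 4345.795857… → ⌈·⌉ = 4346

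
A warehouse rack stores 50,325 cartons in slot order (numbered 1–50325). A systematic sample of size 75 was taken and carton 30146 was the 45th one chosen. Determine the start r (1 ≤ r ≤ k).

k = 50325/75 = 671
r = 30146 − (45−1)×671 = 30146 − 29524 = 622

622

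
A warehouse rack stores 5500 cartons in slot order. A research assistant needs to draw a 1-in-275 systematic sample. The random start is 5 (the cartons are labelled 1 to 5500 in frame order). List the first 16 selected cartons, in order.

5, 280, 555, 830, 1105, 1380, 1655, 1930, 2205, 2480, 2755, 3030, 3305, 3580, 3855, 4130

carton 1: 5
carton 2: 5 + 275 = 280
carton 3: 280 + 275 = 555
carton 4: 555 + 275 = 830
carton 5: 830 + 275 = 1105
carton 6: 1105 + 275 = 1380
carton 7: 1380 + 275 = 1655
carton 8: 1655 + 275 = 1930
carton 9: 1930 + 275 = 2205
carton 10: 2205 + 275 = 2480
carton 11: 2480 + 275 = 2755
carton 12: 2755 + 275 = 3030
carton 13: 3030 + 275 = 3305
carton 14: 3305 + 275 = 3580
carton 15: 3580 + 275 = 3855
carton 16: 3855 + 275 = 4130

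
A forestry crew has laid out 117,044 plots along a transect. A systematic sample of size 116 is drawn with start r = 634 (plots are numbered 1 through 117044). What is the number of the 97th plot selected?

k = 117044/116 = 1009
97th selection = r + (97−1)·k = 634 + 96×1009 = 634 + 96864 = 97498

97498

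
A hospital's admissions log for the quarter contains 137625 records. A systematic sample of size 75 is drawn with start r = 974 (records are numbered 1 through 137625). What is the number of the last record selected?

136764

k = 137625/75 = 1835
75th selection = r + (75−1)·k = 974 + 74×1835 = 974 + 135790 = 136764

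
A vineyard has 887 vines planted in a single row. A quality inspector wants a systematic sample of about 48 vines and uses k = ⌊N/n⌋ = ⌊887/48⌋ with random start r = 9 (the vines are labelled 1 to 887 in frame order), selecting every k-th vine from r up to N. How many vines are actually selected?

49

k = ⌊887/48⌋ = 18
Achieved size = ⌊(887 − 9)/18⌋ + 1 = ⌊878/18⌋ + 1 = 48 + 1 = 49
(last selection: 9 + 48×18 = 873 ≤ 887; next would be 891 > 887)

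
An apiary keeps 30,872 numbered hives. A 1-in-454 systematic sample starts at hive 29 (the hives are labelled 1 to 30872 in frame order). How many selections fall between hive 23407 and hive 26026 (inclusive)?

k = 454
First selection ≥ 23407: 29 + ⌈(23407−29)/454⌉·454 = 29 + 52×454 = 23637
Last selection ≤ 26026: 29 + ⌊(26026−29)/454⌋·454 = 29 + 57×454 = 25907
Count = 57 − 52 + 1 = 6

6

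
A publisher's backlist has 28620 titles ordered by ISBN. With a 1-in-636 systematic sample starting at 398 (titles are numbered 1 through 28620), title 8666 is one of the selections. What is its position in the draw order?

k = 636
position = (8666 − 398)/636 + 1 = 8268/636 + 1 = 13 + 1 = 14

14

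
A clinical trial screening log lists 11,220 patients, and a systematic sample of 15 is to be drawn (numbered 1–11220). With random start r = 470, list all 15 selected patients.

470, 1218, 1966, 2714, 3462, 4210, 4958, 5706, 6454, 7202, 7950, 8698, 9446, 10194, 10942

k = N/n = 11220/15 = 748
patient 1: 470
patient 2: 470 + 748 = 1218
patient 3: 1218 + 748 = 1966
patient 4: 1966 + 748 = 2714
patient 5: 2714 + 748 = 3462
patient 6: 3462 + 748 = 4210
patient 7: 4210 + 748 = 4958
patient 8: 4958 + 748 = 5706
patient 9: 5706 + 748 = 6454
patient 10: 6454 + 748 = 7202
patient 11: 7202 + 748 = 7950
patient 12: 7950 + 748 = 8698
patient 13: 8698 + 748 = 9446
patient 14: 9446 + 748 = 10194
patient 15: 10194 + 748 = 10942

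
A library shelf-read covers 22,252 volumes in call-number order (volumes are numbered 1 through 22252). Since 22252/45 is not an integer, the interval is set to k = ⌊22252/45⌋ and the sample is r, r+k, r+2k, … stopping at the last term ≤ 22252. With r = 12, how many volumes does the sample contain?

46

k = ⌊22252/45⌋ = 494
Achieved size = ⌊(22252 − 12)/494⌋ + 1 = ⌊22240/494⌋ + 1 = 45 + 1 = 46
(last selection: 12 + 45×494 = 22242 ≤ 22252; next would be 22736 > 22252)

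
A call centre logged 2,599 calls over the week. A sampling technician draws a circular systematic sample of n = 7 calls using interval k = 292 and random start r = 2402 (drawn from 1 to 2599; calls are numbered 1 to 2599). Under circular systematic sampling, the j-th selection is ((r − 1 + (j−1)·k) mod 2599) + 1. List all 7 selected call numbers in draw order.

Selection 1: 2402
Selection 2: 2402 + 292 = 2694 → 2694 − 2599 = 95
Selection 3: 95 + 292 = 387
Selection 4: 387 + 292 = 679
Selection 5: 679 + 292 = 971
Selection 6: 971 + 292 = 1263
Selection 7: 1263 + 292 = 1555

2402, 95, 387, 679, 971, 1263, 1555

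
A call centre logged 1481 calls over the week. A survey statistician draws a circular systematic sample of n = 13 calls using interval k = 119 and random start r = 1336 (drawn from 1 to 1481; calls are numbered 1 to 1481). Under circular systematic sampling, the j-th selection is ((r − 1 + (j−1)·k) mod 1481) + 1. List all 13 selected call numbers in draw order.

1336, 1455, 93, 212, 331, 450, 569, 688, 807, 926, 1045, 1164, 1283

Selection 1: 1336
Selection 2: 1336 + 119 = 1455
Selection 3: 1455 + 119 = 1574 → 1574 − 1481 = 93
Selection 4: 93 + 119 = 212
Selection 5: 212 + 119 = 331
Selection 6: 331 + 119 = 450
Selection 7: 450 + 119 = 569
Selection 8: 569 + 119 = 688
Selection 9: 688 + 119 = 807
Selection 10: 807 + 119 = 926
Selection 11: 926 + 119 = 1045
Selection 12: 1045 + 119 = 1164
Selection 13: 1164 + 119 = 1283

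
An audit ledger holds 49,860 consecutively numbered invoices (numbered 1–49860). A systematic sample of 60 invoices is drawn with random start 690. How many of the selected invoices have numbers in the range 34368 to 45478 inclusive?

k = 49860/60 = 831
First selection ≥ 34368: 690 + ⌈(34368−690)/831⌉·831 = 690 + 41×831 = 34761
Last selection ≤ 45478: 690 + ⌊(45478−690)/831⌋·831 = 690 + 53×831 = 44733
Count = 53 − 41 + 1 = 13

13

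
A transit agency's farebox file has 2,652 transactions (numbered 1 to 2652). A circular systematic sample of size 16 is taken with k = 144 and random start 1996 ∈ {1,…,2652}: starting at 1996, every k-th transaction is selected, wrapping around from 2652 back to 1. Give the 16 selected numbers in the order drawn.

Selection 1: 1996
Selection 2: 1996 + 144 = 2140
Selection 3: 2140 + 144 = 2284
Selection 4: 2284 + 144 = 2428
Selection 5: 2428 + 144 = 2572
Selection 6: 2572 + 144 = 2716 → 2716 − 2652 = 64
Selection 7: 64 + 144 = 208
Selection 8: 208 + 144 = 352
Selection 9: 352 + 144 = 496
Selection 10: 496 + 144 = 640
Selection 11: 640 + 144 = 784
Selection 12: 784 + 144 = 928
Selection 13: 928 + 144 = 1072
Selection 14: 1072 + 144 = 1216
Selection 15: 1216 + 144 = 1360
Selection 16: 1360 + 144 = 1504

1996, 2140, 2284, 2428, 2572, 64, 208, 352, 496, 640, 784, 928, 1072, 1216, 1360, 1504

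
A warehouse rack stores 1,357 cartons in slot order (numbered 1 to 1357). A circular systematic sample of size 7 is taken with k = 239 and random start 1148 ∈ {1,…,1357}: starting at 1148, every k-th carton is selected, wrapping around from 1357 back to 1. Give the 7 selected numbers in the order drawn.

1148, 30, 269, 508, 747, 986, 1225

Selection 1: 1148
Selection 2: 1148 + 239 = 1387 → 1387 − 1357 = 30
Selection 3: 30 + 239 = 269
Selection 4: 269 + 239 = 508
Selection 5: 508 + 239 = 747
Selection 6: 747 + 239 = 986
Selection 7: 986 + 239 = 1225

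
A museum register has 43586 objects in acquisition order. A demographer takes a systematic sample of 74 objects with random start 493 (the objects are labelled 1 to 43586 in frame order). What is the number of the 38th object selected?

k = 43586/74 = 589
38th selection = r + (38−1)·k = 493 + 37×589 = 493 + 21793 = 22286

22286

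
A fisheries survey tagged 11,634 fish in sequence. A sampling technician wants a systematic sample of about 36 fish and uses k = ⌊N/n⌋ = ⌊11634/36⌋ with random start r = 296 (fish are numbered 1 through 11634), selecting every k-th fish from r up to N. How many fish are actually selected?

k = ⌊11634/36⌋ = 323
Achieved size = ⌊(11634 − 296)/323⌋ + 1 = ⌊11338/323⌋ + 1 = 35 + 1 = 36
(last selection: 296 + 35×323 = 11601 ≤ 11634; next would be 11924 > 11634)

36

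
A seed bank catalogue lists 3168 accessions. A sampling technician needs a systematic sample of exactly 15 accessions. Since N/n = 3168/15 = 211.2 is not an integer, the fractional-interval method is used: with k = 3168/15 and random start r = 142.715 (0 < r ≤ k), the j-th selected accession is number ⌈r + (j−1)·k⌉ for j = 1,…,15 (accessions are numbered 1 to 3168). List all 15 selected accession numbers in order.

j=1: r + 0k = 142.715 → ⌈·⌉ = 143
j=2: r + 1k = 353.915 → ⌈·⌉ = 354
j=3: r + 2k = 565.115 → ⌈·⌉ = 566
j=4: r + 3k = 776.315 → ⌈·⌉ = 777
j=5: r + 4k = 987.515 → ⌈·⌉ = 988
j=6: r + 5k = 1198.715 → ⌈·⌉ = 1199
j=7: r + 6k = 1409.915 → ⌈·⌉ = 1410
j=8: r + 7k = 1621.115 → ⌈·⌉ = 1622
j=9: r + 8k = 1832.315 → ⌈·⌉ = 1833
j=10: r + 9k = 2043.515 → ⌈·⌉ = 2044
j=11: r + 10k = 2254.715 → ⌈·⌉ = 2255
j=12: r + 11k = 2465.915 → ⌈·⌉ = 2466
j=13: r + 12k = 2677.115 → ⌈·⌉ = 2678
j=14: r + 13k = 2888.315 → ⌈·⌉ = 2889
j=15: r + 14k = 3099.515 → ⌈·⌉ = 3100

143, 354, 566, 777, 988, 1199, 1410, 1622, 1833, 2044, 2255, 2466, 2678, 2889, 3100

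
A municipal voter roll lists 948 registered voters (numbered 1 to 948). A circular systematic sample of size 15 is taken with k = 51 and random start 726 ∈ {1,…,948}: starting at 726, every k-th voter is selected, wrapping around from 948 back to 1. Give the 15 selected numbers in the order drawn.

Selection 1: 726
Selection 2: 726 + 51 = 777
Selection 3: 777 + 51 = 828
Selection 4: 828 + 51 = 879
Selection 5: 879 + 51 = 930
Selection 6: 930 + 51 = 981 → 981 − 948 = 33
Selection 7: 33 + 51 = 84
Selection 8: 84 + 51 = 135
Selection 9: 135 + 51 = 186
Selection 10: 186 + 51 = 237
Selection 11: 237 + 51 = 288
Selection 12: 288 + 51 = 339
Selection 13: 339 + 51 = 390
Selection 14: 390 + 51 = 441
Selection 15: 441 + 51 = 492

726, 777, 828, 879, 930, 33, 84, 135, 186, 237, 288, 339, 390, 441, 492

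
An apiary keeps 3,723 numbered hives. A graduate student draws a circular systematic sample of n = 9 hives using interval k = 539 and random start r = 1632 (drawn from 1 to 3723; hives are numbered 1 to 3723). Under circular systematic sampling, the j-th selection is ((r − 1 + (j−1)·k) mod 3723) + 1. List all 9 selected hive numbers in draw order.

1632, 2171, 2710, 3249, 65, 604, 1143, 1682, 2221

Selection 1: 1632
Selection 2: 1632 + 539 = 2171
Selection 3: 2171 + 539 = 2710
Selection 4: 2710 + 539 = 3249
Selection 5: 3249 + 539 = 3788 → 3788 − 3723 = 65
Selection 6: 65 + 539 = 604
Selection 7: 604 + 539 = 1143
Selection 8: 1143 + 539 = 1682
Selection 9: 1682 + 539 = 2221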